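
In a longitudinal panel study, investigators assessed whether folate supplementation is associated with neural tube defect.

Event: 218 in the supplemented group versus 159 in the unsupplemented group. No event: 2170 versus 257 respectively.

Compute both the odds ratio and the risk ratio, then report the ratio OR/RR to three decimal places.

0.680

From the description: a = 218, b = 2170, c = 159, d = 257.
OR = (218·257)/(2170·159) = 56026/345030 = 0.16238
Risk in exposed = 218/2388 = 0.09129; risk in unexposed = 159/416 = 0.38221; RR = 0.23885
OR/RR = 0.16238 / 0.23885 = 0.67985
The outcome is not rare, so the OR lies further from 1 than the RR.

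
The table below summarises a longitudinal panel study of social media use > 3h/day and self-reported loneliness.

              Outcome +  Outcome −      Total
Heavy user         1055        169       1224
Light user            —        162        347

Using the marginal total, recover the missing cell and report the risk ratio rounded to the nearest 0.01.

1.62

The missing cell is in the unexposed row: 347 − 162 = 185.
So a = 1055, b = 169, c = 185, d = 162.
RR = [a/(a+b)] / [c/(c+d)] = (1055/1224) / (185/347) = 0.86193/0.53314 = 1.61670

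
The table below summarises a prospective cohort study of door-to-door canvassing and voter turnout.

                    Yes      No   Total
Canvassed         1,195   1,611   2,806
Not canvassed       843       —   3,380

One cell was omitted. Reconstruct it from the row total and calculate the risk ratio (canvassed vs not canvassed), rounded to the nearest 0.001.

The missing cell is in the unexposed row: 3380 − 843 = 2537.
So a = 1195, b = 1611, c = 843, d = 2537.
RR = [a/(a+b)] / [c/(c+d)] = (1195/2806) / (843/3380) = 0.42587/0.24941 = 1.70753

1.708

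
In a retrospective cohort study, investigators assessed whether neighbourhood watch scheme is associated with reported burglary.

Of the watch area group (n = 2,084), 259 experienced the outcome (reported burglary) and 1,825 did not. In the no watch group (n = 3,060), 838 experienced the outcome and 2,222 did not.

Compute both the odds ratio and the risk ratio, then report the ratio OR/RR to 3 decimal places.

0.829

From the description: a = 259, b = 1825, c = 838, d = 2222.
OR = (259·2222)/(1825·838) = 575498/1529350 = 0.37630
Risk in exposed = 259/2084 = 0.12428; risk in unexposed = 838/3060 = 0.27386; RR = 0.45382
OR/RR = 0.37630 / 0.45382 = 0.82920
The outcome is not rare, so the OR lies further from 1 than the RR.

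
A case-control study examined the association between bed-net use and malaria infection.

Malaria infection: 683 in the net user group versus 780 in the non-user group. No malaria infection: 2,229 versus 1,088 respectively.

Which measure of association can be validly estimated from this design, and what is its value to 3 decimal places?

0.427

From the description: a = 683, b = 2229, c = 780, d = 1088.
This is a case-control study: participants were sampled on outcome status, so risks in the source population cannot be estimated directly — relative risk is not valid here. The odds ratio is the appropriate measure.
OR = (a·d)/(b·c) = (683 × 1088) / (2229 × 780) = 743104 / 1738620 = 0.42741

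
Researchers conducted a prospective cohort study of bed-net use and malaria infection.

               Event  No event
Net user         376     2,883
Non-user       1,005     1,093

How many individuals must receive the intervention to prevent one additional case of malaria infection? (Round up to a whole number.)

3

Risk in treated group = 376/3259 = 0.11537; risk in control = 1005/2098 = 0.47903.
Absolute risk reduction = 0.47903 − 0.11537 = 0.36365
NNT = 1 / ARR = 1 / 0.36365 = 2.750 → round up → 3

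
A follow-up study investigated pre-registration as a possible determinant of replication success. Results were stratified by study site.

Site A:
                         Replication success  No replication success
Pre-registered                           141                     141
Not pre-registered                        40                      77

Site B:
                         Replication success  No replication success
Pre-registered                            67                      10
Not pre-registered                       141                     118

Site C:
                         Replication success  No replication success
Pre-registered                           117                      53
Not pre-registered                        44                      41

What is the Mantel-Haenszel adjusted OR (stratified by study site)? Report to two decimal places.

OR_MH = Σ(aᵢdᵢ/nᵢ) / Σ(bᵢcᵢ/nᵢ), where nᵢ is the stratum total.
Stratum 1 (Site A): n = 399; a·d/n = 141·77/399 = 27.2105; b·c/n = 141·40/399 = 14.1353
Stratum 2 (Site B): n = 336; a·d/n = 67·118/336 = 23.5298; b·c/n = 10·141/336 = 4.1964
Stratum 3 (Site C): n = 255; a·d/n = 117·41/255 = 18.8118; b·c/n = 53·44/255 = 9.1451
OR_MH = (27.2105 + 23.5298 + 18.8118) / (14.1353 + 4.1964 + 9.1451) = 69.5521 / 27.4769 = 2.53130

2.53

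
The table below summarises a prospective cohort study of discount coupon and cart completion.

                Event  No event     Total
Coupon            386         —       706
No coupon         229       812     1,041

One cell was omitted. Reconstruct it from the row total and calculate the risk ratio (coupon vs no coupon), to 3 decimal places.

2.485

The missing cell is in the exposed row: 706 − 386 = 320.
So a = 386, b = 320, c = 229, d = 812.
RR = [a/(a+b)] / [c/(c+d)] = (386/706) / (229/1041) = 0.54674/0.21998 = 2.48541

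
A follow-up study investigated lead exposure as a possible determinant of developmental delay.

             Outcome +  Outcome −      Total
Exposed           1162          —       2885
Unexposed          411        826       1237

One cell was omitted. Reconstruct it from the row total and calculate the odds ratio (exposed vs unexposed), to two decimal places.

The missing cell is in the exposed row: 2885 − 1162 = 1723.
So a = 1162, b = 1723, c = 411, d = 826.
OR = (a·d)/(b·c) = (1162 × 826) / (1723 × 411) = 959812 / 708153 = 1.35537

1.36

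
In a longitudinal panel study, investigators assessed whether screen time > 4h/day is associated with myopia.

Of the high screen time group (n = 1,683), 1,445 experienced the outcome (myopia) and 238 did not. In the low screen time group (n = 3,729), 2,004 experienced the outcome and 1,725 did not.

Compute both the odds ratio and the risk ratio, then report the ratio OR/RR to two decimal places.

From the description: a = 1445, b = 238, c = 2004, d = 1725.
OR = (1445·1725)/(238·2004) = 2492625/476952 = 5.22615
Risk in exposed = 1445/1683 = 0.85859; risk in unexposed = 2004/3729 = 0.53741; RR = 1.59764
OR/RR = 5.22615 / 1.59764 = 3.27118
The outcome is not rare, so the OR lies further from 1 than the RR.

3.27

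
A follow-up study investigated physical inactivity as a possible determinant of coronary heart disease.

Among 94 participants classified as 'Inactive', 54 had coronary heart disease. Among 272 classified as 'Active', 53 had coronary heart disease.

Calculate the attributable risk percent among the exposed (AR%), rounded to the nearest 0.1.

From the description: a = 54, b = 40, c = 53, d = 219.
Risk in exposed = 54/94 = 0.57447; risk in unexposed = 53/272 = 0.19485.
RR = 0.57447/0.19485 = 2.94821
AR% = (RR − 1)/RR × 100 = (2.94821 − 1)/2.94821 × 100 = 66.0812%

66.1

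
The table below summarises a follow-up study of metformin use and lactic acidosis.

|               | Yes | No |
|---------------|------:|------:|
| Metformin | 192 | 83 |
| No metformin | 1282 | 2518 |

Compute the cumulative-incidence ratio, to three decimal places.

Cells: a = 192, b = 83, c = 1282, d = 2518.
Risk in exposed = 192/275 = 0.69818; risk in unexposed = 1282/3800 = 0.33737.
RR = 0.69818 / 0.33737 = 2.06949
The risk among the exposed is 2.07 times that among the unexposed.

2.069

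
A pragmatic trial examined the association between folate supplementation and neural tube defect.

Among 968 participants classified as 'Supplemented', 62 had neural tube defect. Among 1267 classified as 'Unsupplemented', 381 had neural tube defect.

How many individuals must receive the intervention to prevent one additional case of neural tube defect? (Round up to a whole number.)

5

Risk in treated group = 62/968 = 0.06405; risk in control = 381/1267 = 0.30071.
Absolute risk reduction = 0.30071 − 0.06405 = 0.23666
NNT = 1 / ARR = 1 / 0.23666 = 4.225 → round up → 5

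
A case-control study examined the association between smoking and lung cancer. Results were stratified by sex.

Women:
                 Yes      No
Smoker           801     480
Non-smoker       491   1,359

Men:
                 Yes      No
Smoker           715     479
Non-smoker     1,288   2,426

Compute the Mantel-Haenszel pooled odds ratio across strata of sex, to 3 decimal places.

OR_MH = Σ(aᵢdᵢ/nᵢ) / Σ(bᵢcᵢ/nᵢ), where nᵢ is the stratum total.
Stratum 1 (Women): n = 3131; a·d/n = 801·1359/3131 = 347.6714; b·c/n = 480·491/3131 = 75.2731
Stratum 2 (Men): n = 4908; a·d/n = 715·2426/4908 = 353.4209; b·c/n = 479·1288/4908 = 125.7033
OR_MH = (347.6714 + 353.4209) / (75.2731 + 125.7033) = 701.0923 / 200.9764 = 3.48843

3.488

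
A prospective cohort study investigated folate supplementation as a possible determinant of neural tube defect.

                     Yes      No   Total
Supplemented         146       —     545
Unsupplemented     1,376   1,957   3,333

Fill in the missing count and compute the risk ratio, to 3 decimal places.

0.649

The missing cell is in the exposed row: 545 − 146 = 399.
So a = 146, b = 399, c = 1376, d = 1957.
RR = [a/(a+b)] / [c/(c+d)] = (146/545) / (1376/3333) = 0.26789/0.41284 = 0.64889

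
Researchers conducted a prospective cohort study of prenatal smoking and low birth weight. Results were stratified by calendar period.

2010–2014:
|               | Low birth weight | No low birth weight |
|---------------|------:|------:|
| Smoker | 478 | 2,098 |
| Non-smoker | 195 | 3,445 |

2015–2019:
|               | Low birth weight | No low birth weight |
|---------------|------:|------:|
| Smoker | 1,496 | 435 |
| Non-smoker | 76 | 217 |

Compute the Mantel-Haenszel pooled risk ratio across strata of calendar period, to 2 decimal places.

RR_MH = Σ(aᵢ·n₀ᵢ/nᵢ) / Σ(cᵢ·n₁ᵢ/nᵢ), with n₁ᵢ = aᵢ+bᵢ (exposed), n₀ᵢ = cᵢ+dᵢ (unexposed), nᵢ = n₁ᵢ+n₀ᵢ.
Stratum 1 (2010–2014): n₁ = 2576, n₀ = 3640, n = 6216; a·n₀/n = 478·3640/6216 = 279.9099; c·n₁/n = 195·2576/6216 = 80.8108
Stratum 2 (2015–2019): n₁ = 1931, n₀ = 293, n = 2224; a·n₀/n = 1496·293/2224 = 197.0899; c·n₁/n = 76·1931/2224 = 65.9874
RR_MH = (279.9099 + 197.0899) / (80.8108 + 65.9874) = 476.9998 / 146.7982 = 3.24936

3.25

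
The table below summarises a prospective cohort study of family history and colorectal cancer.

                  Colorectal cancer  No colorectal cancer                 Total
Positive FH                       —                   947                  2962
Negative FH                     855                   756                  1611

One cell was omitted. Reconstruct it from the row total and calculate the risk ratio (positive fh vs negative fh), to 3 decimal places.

1.282

The missing cell is in the exposed row: 2962 − 947 = 2015.
So a = 2015, b = 947, c = 855, d = 756.
RR = [a/(a+b)] / [c/(c+d)] = (2015/2962) / (855/1611) = 0.68028/0.53073 = 1.28180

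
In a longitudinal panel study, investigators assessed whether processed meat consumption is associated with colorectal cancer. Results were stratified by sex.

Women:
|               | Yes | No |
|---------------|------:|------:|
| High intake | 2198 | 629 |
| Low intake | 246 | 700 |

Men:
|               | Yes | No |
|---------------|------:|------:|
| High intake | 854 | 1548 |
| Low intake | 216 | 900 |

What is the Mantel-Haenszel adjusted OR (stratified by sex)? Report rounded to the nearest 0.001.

OR_MH = Σ(aᵢdᵢ/nᵢ) / Σ(bᵢcᵢ/nᵢ), where nᵢ is the stratum total.
Stratum 1 (Women): n = 3773; a·d/n = 2198·700/3773 = 407.7922; b·c/n = 629·246/3773 = 41.0109
Stratum 2 (Men): n = 3518; a·d/n = 854·900/3518 = 218.4764; b·c/n = 1548·216/3518 = 95.0449
OR_MH = (407.7922 + 218.4764) / (41.0109 + 95.0449) = 626.2686 / 136.0558 = 4.60303

4.603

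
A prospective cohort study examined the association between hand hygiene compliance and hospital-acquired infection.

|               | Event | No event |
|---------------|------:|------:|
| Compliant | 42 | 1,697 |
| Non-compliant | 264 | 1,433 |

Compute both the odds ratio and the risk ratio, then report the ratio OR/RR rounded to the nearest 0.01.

Cells: a = 42, b = 1697, c = 264, d = 1433.
OR = (42·1433)/(1697·264) = 60186/448008 = 0.13434
Risk in exposed = 42/1739 = 0.02415; risk in unexposed = 264/1697 = 0.15557; RR = 0.15525
OR/RR = 0.13434 / 0.15525 = 0.86533
The outcome is not rare, so the OR lies further from 1 than the RR.

0.87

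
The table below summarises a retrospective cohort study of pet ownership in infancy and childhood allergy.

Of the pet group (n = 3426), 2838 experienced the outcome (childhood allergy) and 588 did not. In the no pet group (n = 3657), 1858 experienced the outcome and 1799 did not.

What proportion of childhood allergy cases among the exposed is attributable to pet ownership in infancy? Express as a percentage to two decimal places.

From the description: a = 2838, b = 588, c = 1858, d = 1799.
Risk in exposed = 2838/3426 = 0.82837; risk in unexposed = 1858/3657 = 0.50807.
RR = 0.82837/0.50807 = 1.63044
AR% = (RR − 1)/RR × 100 = (1.63044 − 1)/1.63044 × 100 = 38.6668%

38.67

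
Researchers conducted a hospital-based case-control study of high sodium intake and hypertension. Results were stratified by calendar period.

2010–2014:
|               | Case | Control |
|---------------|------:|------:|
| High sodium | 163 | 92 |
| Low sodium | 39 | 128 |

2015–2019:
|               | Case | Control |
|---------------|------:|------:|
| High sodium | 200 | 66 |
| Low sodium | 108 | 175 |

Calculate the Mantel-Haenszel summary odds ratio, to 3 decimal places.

OR_MH = Σ(aᵢdᵢ/nᵢ) / Σ(bᵢcᵢ/nᵢ), where nᵢ is the stratum total.
Stratum 1 (2010–2014): n = 422; a·d/n = 163·128/422 = 49.4408; b·c/n = 92·39/422 = 8.5024
Stratum 2 (2015–2019): n = 549; a·d/n = 200·175/549 = 63.7523; b·c/n = 66·108/549 = 12.9836
OR_MH = (49.4408 + 63.7523) / (8.5024 + 12.9836) = 113.1930 / 21.4860 = 5.26823

5.268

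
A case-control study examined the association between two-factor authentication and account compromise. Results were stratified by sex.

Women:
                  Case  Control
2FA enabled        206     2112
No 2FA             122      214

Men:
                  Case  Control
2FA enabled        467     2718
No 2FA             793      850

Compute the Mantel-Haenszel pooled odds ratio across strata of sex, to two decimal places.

0.18

OR_MH = Σ(aᵢdᵢ/nᵢ) / Σ(bᵢcᵢ/nᵢ), where nᵢ is the stratum total.
Stratum 1 (Women): n = 2654; a·d/n = 206·214/2654 = 16.6104; b·c/n = 2112·122/2654 = 97.0852
Stratum 2 (Men): n = 4828; a·d/n = 467·850/4828 = 82.2183; b·c/n = 2718·793/4828 = 446.4321
OR_MH = (16.6104 + 82.2183) / (97.0852 + 446.4321) = 98.8287 / 543.5172 = 0.18183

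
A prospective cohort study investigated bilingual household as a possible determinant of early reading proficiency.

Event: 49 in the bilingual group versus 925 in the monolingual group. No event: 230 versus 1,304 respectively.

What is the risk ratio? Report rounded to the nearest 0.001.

0.423

From the description: a = 49, b = 230, c = 925, d = 1304.
Risk in exposed = 49/279 = 0.17563; risk in unexposed = 925/2229 = 0.41498.
RR = 0.17563 / 0.41498 = 0.42321
The risk is 58% lower among the exposed than among the unexposed.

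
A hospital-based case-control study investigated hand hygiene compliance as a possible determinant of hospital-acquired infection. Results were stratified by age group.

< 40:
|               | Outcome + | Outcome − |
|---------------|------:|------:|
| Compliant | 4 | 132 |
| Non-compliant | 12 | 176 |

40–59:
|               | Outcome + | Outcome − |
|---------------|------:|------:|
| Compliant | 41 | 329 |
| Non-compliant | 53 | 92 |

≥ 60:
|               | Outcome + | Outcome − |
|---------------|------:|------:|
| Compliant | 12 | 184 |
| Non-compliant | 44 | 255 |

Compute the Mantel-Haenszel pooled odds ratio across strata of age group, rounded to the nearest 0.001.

OR_MH = Σ(aᵢdᵢ/nᵢ) / Σ(bᵢcᵢ/nᵢ), where nᵢ is the stratum total.
Stratum 1 (< 40): n = 324; a·d/n = 4·176/324 = 2.1728; b·c/n = 132·12/324 = 4.8889
Stratum 2 (40–59): n = 515; a·d/n = 41·92/515 = 7.3243; b·c/n = 329·53/515 = 33.8583
Stratum 3 (≥ 60): n = 495; a·d/n = 12·255/495 = 6.1818; b·c/n = 184·44/495 = 16.3556
OR_MH = (2.1728 + 7.3243 + 6.1818) / (4.8889 + 33.8583 + 16.3556) = 15.6789 / 55.1027 = 0.28454

0.285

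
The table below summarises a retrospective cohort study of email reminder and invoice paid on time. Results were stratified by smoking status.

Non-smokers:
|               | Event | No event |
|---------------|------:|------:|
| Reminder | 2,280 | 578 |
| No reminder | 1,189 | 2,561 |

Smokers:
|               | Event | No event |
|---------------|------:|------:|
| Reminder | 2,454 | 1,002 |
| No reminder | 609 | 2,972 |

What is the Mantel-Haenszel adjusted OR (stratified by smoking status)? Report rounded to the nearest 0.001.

10.068

OR_MH = Σ(aᵢdᵢ/nᵢ) / Σ(bᵢcᵢ/nᵢ), where nᵢ is the stratum total.
Stratum 1 (Non-smokers): n = 6608; a·d/n = 2280·2561/6608 = 883.6380; b·c/n = 578·1189/6608 = 104.0015
Stratum 2 (Smokers): n = 7037; a·d/n = 2454·2972/7037 = 1036.4201; b·c/n = 1002·609/7037 = 86.7156
OR_MH = (883.6380 + 1036.4201) / (104.0015 + 86.7156) = 1920.0581 / 190.7172 = 10.06757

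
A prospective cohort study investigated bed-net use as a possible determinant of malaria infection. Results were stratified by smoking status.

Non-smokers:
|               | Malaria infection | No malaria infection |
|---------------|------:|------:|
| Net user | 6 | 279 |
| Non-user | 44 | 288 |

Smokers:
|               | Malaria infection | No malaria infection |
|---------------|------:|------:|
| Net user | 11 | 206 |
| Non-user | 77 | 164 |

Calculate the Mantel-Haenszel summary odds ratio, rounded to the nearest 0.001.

0.124

OR_MH = Σ(aᵢdᵢ/nᵢ) / Σ(bᵢcᵢ/nᵢ), where nᵢ is the stratum total.
Stratum 1 (Non-smokers): n = 617; a·d/n = 6·288/617 = 2.8006; b·c/n = 279·44/617 = 19.8963
Stratum 2 (Smokers): n = 458; a·d/n = 11·164/458 = 3.9389; b·c/n = 206·77/458 = 34.6332
OR_MH = (2.8006 + 3.9389) / (19.8963 + 34.6332) = 6.7395 / 54.5295 = 0.12359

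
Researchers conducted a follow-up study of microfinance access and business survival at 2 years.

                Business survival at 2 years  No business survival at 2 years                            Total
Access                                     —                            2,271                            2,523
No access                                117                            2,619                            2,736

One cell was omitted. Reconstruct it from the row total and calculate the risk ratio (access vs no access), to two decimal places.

The missing cell is in the exposed row: 2523 − 2271 = 252.
So a = 252, b = 2271, c = 117, d = 2619.
RR = [a/(a+b)] / [c/(c+d)] = (252/2523) / (117/2736) = 0.09988/0.04276 = 2.33568

2.34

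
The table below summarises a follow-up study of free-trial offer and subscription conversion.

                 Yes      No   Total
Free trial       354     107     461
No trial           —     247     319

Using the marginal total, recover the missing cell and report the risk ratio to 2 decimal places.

The missing cell is in the unexposed row: 319 − 247 = 72.
So a = 354, b = 107, c = 72, d = 247.
RR = [a/(a+b)] / [c/(c+d)] = (354/461) / (72/319) = 0.76790/0.22571 = 3.40221

3.40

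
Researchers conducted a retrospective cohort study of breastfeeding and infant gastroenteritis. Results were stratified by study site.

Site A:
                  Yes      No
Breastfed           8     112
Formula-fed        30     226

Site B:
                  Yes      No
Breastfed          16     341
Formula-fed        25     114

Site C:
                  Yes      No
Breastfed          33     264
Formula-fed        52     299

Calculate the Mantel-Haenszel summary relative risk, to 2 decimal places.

0.54

RR_MH = Σ(aᵢ·n₀ᵢ/nᵢ) / Σ(cᵢ·n₁ᵢ/nᵢ), with n₁ᵢ = aᵢ+bᵢ (exposed), n₀ᵢ = cᵢ+dᵢ (unexposed), nᵢ = n₁ᵢ+n₀ᵢ.
Stratum 1 (Site A): n₁ = 120, n₀ = 256, n = 376; a·n₀/n = 8·256/376 = 5.4468; c·n₁/n = 30·120/376 = 9.5745
Stratum 2 (Site B): n₁ = 357, n₀ = 139, n = 496; a·n₀/n = 16·139/496 = 4.4839; c·n₁/n = 25·357/496 = 17.9940
Stratum 3 (Site C): n₁ = 297, n₀ = 351, n = 648; a·n₀/n = 33·351/648 = 17.8750; c·n₁/n = 52·297/648 = 23.8333
RR_MH = (5.4468 + 4.4839 + 17.8750) / (9.5745 + 17.9940 + 23.8333) = 27.8057 / 51.4018 = 0.54095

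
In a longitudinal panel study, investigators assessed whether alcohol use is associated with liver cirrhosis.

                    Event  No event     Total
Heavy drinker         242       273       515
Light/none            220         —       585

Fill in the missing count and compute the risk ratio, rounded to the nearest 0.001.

The missing cell is in the unexposed row: 585 − 220 = 365.
So a = 242, b = 273, c = 220, d = 365.
RR = [a/(a+b)] / [c/(c+d)] = (242/515) / (220/585) = 0.46990/0.37607 = 1.24951

1.250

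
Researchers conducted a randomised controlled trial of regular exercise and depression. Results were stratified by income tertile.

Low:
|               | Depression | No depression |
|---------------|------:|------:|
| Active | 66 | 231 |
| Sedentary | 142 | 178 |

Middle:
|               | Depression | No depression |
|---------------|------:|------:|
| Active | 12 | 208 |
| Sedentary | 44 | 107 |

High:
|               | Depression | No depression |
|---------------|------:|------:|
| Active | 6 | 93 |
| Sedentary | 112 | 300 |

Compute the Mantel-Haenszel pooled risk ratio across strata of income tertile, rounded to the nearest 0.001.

RR_MH = Σ(aᵢ·n₀ᵢ/nᵢ) / Σ(cᵢ·n₁ᵢ/nᵢ), with n₁ᵢ = aᵢ+bᵢ (exposed), n₀ᵢ = cᵢ+dᵢ (unexposed), nᵢ = n₁ᵢ+n₀ᵢ.
Stratum 1 (Low): n₁ = 297, n₀ = 320, n = 617; a·n₀/n = 66·320/617 = 34.2301; c·n₁/n = 142·297/617 = 68.3533
Stratum 2 (Middle): n₁ = 220, n₀ = 151, n = 371; a·n₀/n = 12·151/371 = 4.8841; c·n₁/n = 44·220/371 = 26.0916
Stratum 3 (High): n₁ = 99, n₀ = 412, n = 511; a·n₀/n = 6·412/511 = 4.8376; c·n₁/n = 112·99/511 = 21.6986
RR_MH = (34.2301 + 4.8841 + 4.8376) / (68.3533 + 26.0916 + 21.6986) = 43.9518 / 116.1436 = 0.37843

0.378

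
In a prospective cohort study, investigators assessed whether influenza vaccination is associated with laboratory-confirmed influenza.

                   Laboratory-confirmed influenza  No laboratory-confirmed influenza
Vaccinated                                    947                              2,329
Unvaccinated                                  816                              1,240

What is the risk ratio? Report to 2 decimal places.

Cells: a = 947, b = 2329, c = 816, d = 1240.
Risk in exposed = 947/3276 = 0.28907; risk in unexposed = 816/2056 = 0.39689.
RR = 0.28907 / 0.39689 = 0.72835
The risk is 27% lower among the exposed than among the unexposed.

0.73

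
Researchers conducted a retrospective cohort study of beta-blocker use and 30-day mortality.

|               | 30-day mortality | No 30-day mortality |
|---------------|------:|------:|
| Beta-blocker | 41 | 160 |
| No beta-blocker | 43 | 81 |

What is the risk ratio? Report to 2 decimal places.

Cells: a = 41, b = 160, c = 43, d = 81.
Risk in exposed = 41/201 = 0.20398; risk in unexposed = 43/124 = 0.34677.
RR = 0.20398 / 0.34677 = 0.58822
The risk is 41% lower among the exposed than among the unexposed.

0.59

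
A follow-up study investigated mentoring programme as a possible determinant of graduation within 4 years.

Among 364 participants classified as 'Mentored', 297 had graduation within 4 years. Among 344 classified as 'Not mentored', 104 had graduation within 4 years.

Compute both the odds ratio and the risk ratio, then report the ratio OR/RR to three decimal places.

From the description: a = 297, b = 67, c = 104, d = 240.
OR = (297·240)/(67·104) = 71280/6968 = 10.22962
Risk in exposed = 297/364 = 0.81593; risk in unexposed = 104/344 = 0.30233; RR = 2.69886
OR/RR = 10.22962 / 2.69886 = 3.79035
The outcome is not rare, so the OR lies further from 1 than the RR.

3.790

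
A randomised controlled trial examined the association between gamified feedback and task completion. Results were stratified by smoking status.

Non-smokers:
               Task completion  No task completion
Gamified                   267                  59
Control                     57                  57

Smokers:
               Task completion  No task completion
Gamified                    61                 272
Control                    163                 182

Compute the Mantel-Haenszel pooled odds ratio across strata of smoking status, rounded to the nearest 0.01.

OR_MH = Σ(aᵢdᵢ/nᵢ) / Σ(bᵢcᵢ/nᵢ), where nᵢ is the stratum total.
Stratum 1 (Non-smokers): n = 440; a·d/n = 267·57/440 = 34.5886; b·c/n = 59·57/440 = 7.6432
Stratum 2 (Smokers): n = 678; a·d/n = 61·182/678 = 16.3746; b·c/n = 272·163/678 = 65.3923
OR_MH = (34.5886 + 16.3746) / (7.6432 + 65.3923) = 50.9633 / 73.0355 = 0.69779

0.70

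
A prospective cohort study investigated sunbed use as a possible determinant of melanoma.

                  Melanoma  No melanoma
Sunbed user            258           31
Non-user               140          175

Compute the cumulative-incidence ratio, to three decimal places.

Cells: a = 258, b = 31, c = 140, d = 175.
Risk in exposed = 258/289 = 0.89273; risk in unexposed = 140/315 = 0.44444.
RR = 0.89273 / 0.44444 = 2.00865
The risk among the exposed is 2.01 times that among the unexposed.

2.009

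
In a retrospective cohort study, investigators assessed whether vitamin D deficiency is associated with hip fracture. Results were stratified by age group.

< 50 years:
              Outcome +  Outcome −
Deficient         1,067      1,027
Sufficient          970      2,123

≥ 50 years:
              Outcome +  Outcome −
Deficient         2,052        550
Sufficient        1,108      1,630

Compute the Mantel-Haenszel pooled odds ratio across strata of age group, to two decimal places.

3.47

OR_MH = Σ(aᵢdᵢ/nᵢ) / Σ(bᵢcᵢ/nᵢ), where nᵢ is the stratum total.
Stratum 1 (< 50 years): n = 5187; a·d/n = 1067·2123/5187 = 436.7151; b·c/n = 1027·970/5187 = 192.0551
Stratum 2 (≥ 50 years): n = 5340; a·d/n = 2052·1630/5340 = 626.3596; b·c/n = 550·1108/5340 = 114.1199
OR_MH = (436.7151 + 626.3596) / (192.0551 + 114.1199) = 1063.0746 / 306.1750 = 3.47211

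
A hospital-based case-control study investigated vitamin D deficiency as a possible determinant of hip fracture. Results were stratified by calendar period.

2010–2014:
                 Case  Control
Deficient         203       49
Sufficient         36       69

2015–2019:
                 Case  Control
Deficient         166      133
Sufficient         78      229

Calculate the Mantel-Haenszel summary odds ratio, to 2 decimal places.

4.62

OR_MH = Σ(aᵢdᵢ/nᵢ) / Σ(bᵢcᵢ/nᵢ), where nᵢ is the stratum total.
Stratum 1 (2010–2014): n = 357; a·d/n = 203·69/357 = 39.2353; b·c/n = 49·36/357 = 4.9412
Stratum 2 (2015–2019): n = 606; a·d/n = 166·229/606 = 62.7294; b·c/n = 133·78/606 = 17.1188
OR_MH = (39.2353 + 62.7294) / (4.9412 + 17.1188) = 101.9647 / 22.0600 = 4.62215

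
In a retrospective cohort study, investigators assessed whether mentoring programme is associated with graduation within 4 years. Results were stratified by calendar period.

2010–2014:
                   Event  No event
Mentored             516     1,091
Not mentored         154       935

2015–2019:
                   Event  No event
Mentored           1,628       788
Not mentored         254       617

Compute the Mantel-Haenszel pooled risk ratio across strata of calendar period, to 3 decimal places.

RR_MH = Σ(aᵢ·n₀ᵢ/nᵢ) / Σ(cᵢ·n₁ᵢ/nᵢ), with n₁ᵢ = aᵢ+bᵢ (exposed), n₀ᵢ = cᵢ+dᵢ (unexposed), nᵢ = n₁ᵢ+n₀ᵢ.
Stratum 1 (2010–2014): n₁ = 1607, n₀ = 1089, n = 2696; a·n₀/n = 516·1089/2696 = 208.4288; c·n₁/n = 154·1607/2696 = 91.7945
Stratum 2 (2015–2019): n₁ = 2416, n₀ = 871, n = 3287; a·n₀/n = 1628·871/3287 = 431.3928; c·n₁/n = 254·2416/3287 = 186.6943
RR_MH = (208.4288 + 431.3928) / (91.7945 + 186.6943) = 639.8215 / 278.4888 = 2.29748

2.297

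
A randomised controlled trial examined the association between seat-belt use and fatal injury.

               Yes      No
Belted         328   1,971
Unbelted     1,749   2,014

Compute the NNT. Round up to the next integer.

Risk in treated group = 328/2299 = 0.14267; risk in control = 1749/3763 = 0.46479.
Absolute risk reduction = 0.46479 − 0.14267 = 0.32212
NNT = 1 / ARR = 1 / 0.32212 = 3.104 → round up → 4

4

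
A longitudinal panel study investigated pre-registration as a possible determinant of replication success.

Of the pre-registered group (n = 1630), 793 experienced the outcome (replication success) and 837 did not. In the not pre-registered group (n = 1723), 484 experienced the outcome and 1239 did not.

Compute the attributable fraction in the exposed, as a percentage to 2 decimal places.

From the description: a = 793, b = 837, c = 484, d = 1239.
Risk in exposed = 793/1630 = 0.48650; risk in unexposed = 484/1723 = 0.28091.
RR = 0.48650/0.28091 = 1.73191
AR% = (RR − 1)/RR × 100 = (1.73191 − 1)/1.73191 × 100 = 42.2603%

42.26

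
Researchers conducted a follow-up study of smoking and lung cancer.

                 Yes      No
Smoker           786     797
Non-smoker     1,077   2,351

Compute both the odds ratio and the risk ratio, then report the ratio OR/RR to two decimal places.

Cells: a = 786, b = 797, c = 1077, d = 2351.
OR = (786·2351)/(797·1077) = 1847886/858369 = 2.15279
Risk in exposed = 786/1583 = 0.49653; risk in unexposed = 1077/3428 = 0.31418; RR = 1.58040
OR/RR = 2.15279 / 1.58040 = 1.36218
The outcome is not rare, so the OR lies further from 1 than the RR.

1.36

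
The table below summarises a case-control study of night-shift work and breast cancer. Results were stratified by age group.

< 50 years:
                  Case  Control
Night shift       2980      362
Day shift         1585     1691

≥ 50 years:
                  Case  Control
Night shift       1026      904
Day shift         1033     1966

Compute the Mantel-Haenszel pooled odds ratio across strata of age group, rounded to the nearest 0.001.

OR_MH = Σ(aᵢdᵢ/nᵢ) / Σ(bᵢcᵢ/nᵢ), where nᵢ is the stratum total.
Stratum 1 (< 50 years): n = 6618; a·d/n = 2980·1691/6618 = 761.4355; b·c/n = 362·1585/6618 = 86.6984
Stratum 2 (≥ 50 years): n = 4929; a·d/n = 1026·1966/4929 = 409.2343; b·c/n = 904·1033/4929 = 189.4567
OR_MH = (761.4355 + 409.2343) / (86.6984 + 189.4567) = 1170.6698 / 276.1551 = 4.23918

4.239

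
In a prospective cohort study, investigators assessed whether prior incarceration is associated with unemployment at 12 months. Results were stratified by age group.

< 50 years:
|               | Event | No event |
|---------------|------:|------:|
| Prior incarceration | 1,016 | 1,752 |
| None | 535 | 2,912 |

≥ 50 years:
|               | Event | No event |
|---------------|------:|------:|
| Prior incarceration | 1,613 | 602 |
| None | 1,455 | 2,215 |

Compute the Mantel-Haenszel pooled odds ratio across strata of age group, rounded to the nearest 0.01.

3.61

OR_MH = Σ(aᵢdᵢ/nᵢ) / Σ(bᵢcᵢ/nᵢ), where nᵢ is the stratum total.
Stratum 1 (< 50 years): n = 6215; a·d/n = 1016·2912/6215 = 476.0405; b·c/n = 1752·535/6215 = 150.8158
Stratum 2 (≥ 50 years): n = 5885; a·d/n = 1613·2215/5885 = 607.1020; b·c/n = 602·1455/5885 = 148.8377
OR_MH = (476.0405 + 607.1020) / (150.8158 + 148.8377) = 1083.1425 / 299.6535 = 3.61465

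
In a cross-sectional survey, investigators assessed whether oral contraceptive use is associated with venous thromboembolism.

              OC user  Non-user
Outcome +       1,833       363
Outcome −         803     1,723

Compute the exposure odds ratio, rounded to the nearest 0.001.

Reading the table with exposure as columns: a = 1833 (OC user, case), b = 803 (OC user, non-case), c = 363 (Non-user, case), d = 1723.
OR = (a·d)/(b·c) = (1833 × 1723) / (803 × 363) = 3158259 / 291489 = 10.83492
The odds of venous thromboembolism are about 10.83 times as high in the oc user group.

10.835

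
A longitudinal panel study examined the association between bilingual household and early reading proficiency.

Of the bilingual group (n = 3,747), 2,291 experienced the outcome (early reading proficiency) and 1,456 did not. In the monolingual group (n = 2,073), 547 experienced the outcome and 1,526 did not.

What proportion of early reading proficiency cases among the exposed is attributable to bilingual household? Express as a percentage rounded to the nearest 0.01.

56.84

From the description: a = 2291, b = 1456, c = 547, d = 1526.
Risk in exposed = 2291/3747 = 0.61142; risk in unexposed = 547/2073 = 0.26387.
RR = 0.61142/0.26387 = 2.31715
AR% = (RR − 1)/RR × 100 = (2.31715 − 1)/2.31715 × 100 = 56.8435%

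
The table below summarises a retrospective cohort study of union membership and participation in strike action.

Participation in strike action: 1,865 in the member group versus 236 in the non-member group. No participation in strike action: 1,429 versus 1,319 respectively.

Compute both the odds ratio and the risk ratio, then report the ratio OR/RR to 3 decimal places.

From the description: a = 1865, b = 1429, c = 236, d = 1319.
OR = (1865·1319)/(1429·236) = 2459935/337244 = 7.29423
Risk in exposed = 1865/3294 = 0.56618; risk in unexposed = 236/1555 = 0.15177; RR = 3.73056
OR/RR = 7.29423 / 3.73056 = 1.95527
The outcome is not rare, so the OR lies further from 1 than the RR.

1.955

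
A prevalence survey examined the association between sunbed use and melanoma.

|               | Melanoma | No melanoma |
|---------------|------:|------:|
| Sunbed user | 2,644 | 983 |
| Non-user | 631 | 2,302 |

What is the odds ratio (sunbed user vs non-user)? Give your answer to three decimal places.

Cells: a = 2644, b = 983, c = 631, d = 2302.
OR = (a·d)/(b·c) = (2644 × 2302) / (983 × 631) = 6086488 / 620273 = 9.81260
The odds of melanoma are about 9.81 times as high in the sunbed user group.

9.813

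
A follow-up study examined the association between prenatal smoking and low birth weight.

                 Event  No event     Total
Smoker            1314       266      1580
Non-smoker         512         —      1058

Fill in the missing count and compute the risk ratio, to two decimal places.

The missing cell is in the unexposed row: 1058 − 512 = 546.
So a = 1314, b = 266, c = 512, d = 546.
RR = [a/(a+b)] / [c/(c+d)] = (1314/1580) / (512/1058) = 0.83165/0.48393 = 1.71852

1.72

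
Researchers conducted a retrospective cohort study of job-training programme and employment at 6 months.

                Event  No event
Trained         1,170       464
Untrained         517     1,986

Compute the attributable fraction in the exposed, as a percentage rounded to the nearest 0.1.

Cells: a = 1170, b = 464, c = 517, d = 1986.
Risk in exposed = 1170/1634 = 0.71603; risk in unexposed = 517/2503 = 0.20655.
RR = 0.71603/0.20655 = 3.46660
AR% = (RR − 1)/RR × 100 = (3.46660 − 1)/3.46660 × 100 = 71.1533%

71.2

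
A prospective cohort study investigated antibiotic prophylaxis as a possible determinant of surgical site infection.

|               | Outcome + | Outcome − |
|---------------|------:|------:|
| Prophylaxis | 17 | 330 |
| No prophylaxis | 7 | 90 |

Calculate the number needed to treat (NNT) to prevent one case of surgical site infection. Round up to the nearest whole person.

44

Risk in treated group = 17/347 = 0.04899; risk in control = 7/97 = 0.07216.
Absolute risk reduction = 0.07216 − 0.04899 = 0.02317
NNT = 1 / ARR = 1 / 0.02317 = 43.153 → round up → 44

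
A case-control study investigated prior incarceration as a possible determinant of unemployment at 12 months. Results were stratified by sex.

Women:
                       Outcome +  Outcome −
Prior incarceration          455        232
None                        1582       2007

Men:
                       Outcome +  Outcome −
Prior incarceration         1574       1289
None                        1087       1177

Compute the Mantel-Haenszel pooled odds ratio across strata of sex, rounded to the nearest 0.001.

OR_MH = Σ(aᵢdᵢ/nᵢ) / Σ(bᵢcᵢ/nᵢ), where nᵢ is the stratum total.
Stratum 1 (Women): n = 4276; a·d/n = 455·2007/4276 = 213.5606; b·c/n = 232·1582/4276 = 85.8335
Stratum 2 (Men): n = 5127; a·d/n = 1574·1177/5127 = 361.3415; b·c/n = 1289·1087/5127 = 273.2871
OR_MH = (213.5606 + 361.3415) / (85.8335 + 273.2871) = 574.9021 / 359.1206 = 1.60086

1.601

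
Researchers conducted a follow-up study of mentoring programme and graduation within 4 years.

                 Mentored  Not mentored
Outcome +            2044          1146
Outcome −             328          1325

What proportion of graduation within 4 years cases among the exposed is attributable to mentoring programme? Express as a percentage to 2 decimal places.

46.18

Reading the table with exposure as columns: a = 2044 (Mentored, case), b = 328 (Mentored, non-case), c = 1146 (Not mentored, case), d = 1325.
Risk in exposed = 2044/2372 = 0.86172; risk in unexposed = 1146/2471 = 0.46378.
RR = 0.86172/0.46378 = 1.85804
AR% = (RR − 1)/RR × 100 = (1.85804 − 1)/1.85804 × 100 = 46.1798%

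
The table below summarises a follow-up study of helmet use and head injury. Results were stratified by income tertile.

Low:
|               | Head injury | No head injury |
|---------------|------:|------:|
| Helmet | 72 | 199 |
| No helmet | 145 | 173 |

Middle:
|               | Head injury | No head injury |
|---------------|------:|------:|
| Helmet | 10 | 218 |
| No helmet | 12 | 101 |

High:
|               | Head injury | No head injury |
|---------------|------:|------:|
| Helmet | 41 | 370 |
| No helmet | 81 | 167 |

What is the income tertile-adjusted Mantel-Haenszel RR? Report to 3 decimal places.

RR_MH = Σ(aᵢ·n₀ᵢ/nᵢ) / Σ(cᵢ·n₁ᵢ/nᵢ), with n₁ᵢ = aᵢ+bᵢ (exposed), n₀ᵢ = cᵢ+dᵢ (unexposed), nᵢ = n₁ᵢ+n₀ᵢ.
Stratum 1 (Low): n₁ = 271, n₀ = 318, n = 589; a·n₀/n = 72·318/589 = 38.8727; c·n₁/n = 145·271/589 = 66.7148
Stratum 2 (Middle): n₁ = 228, n₀ = 113, n = 341; a·n₀/n = 10·113/341 = 3.3138; c·n₁/n = 12·228/341 = 8.0235
Stratum 3 (High): n₁ = 411, n₀ = 248, n = 659; a·n₀/n = 41·248/659 = 15.4294; c·n₁/n = 81·411/659 = 50.5175
RR_MH = (38.8727 + 3.3138 + 15.4294) / (66.7148 + 8.0235 + 50.5175) = 57.6159 / 125.2557 = 0.45999

0.460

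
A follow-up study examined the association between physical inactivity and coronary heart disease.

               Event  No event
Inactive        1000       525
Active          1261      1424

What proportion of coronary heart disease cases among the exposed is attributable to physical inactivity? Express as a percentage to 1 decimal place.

28.4

Cells: a = 1000, b = 525, c = 1261, d = 1424.
Risk in exposed = 1000/1525 = 0.65574; risk in unexposed = 1261/2685 = 0.46965.
RR = 0.65574/0.46965 = 1.39624
AR% = (RR − 1)/RR × 100 = (1.39624 − 1)/1.39624 × 100 = 28.3790%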